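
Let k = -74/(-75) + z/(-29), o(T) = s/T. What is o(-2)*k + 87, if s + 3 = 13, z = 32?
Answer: 38099/435 ≈ 87.584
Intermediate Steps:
s = 10 (s = -3 + 13 = 10)
o(T) = 10/T
k = -254/2175 (k = -74/(-75) + 32/(-29) = -74*(-1/75) + 32*(-1/29) = 74/75 - 32/29 = -254/2175 ≈ -0.11678)
o(-2)*k + 87 = (10/(-2))*(-254/2175) + 87 = (10*(-1/2))*(-254/2175) + 87 = -5*(-254/2175) + 87 = 254/435 + 87 = 38099/435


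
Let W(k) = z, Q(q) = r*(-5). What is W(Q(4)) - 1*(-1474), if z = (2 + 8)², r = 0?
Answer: 1574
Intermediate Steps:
Q(q) = 0 (Q(q) = 0*(-5) = 0)
z = 100 (z = 10² = 100)
W(k) = 100
W(Q(4)) - 1*(-1474) = 100 - 1*(-1474) = 100 + 1474 = 1574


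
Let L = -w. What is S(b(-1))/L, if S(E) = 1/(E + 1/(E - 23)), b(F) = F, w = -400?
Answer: -3/1250 ≈ -0.0024000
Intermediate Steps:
L = 400 (L = -1*(-400) = 400)
S(E) = 1/(E + 1/(-23 + E))
S(b(-1))/L = ((-23 - 1)/(1 + (-1)² - 23*(-1)))/400 = (-24/(1 + 1 + 23))*(1/400) = (-24/25)*(1/400) = ((1/25)*(-24))*(1/400) = -24/25*1/400 = -3/1250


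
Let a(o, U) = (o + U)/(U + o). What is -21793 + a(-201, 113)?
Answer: -21792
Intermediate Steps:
a(o, U) = 1 (a(o, U) = (U + o)/(U + o) = 1)
-21793 + a(-201, 113) = -21793 + 1 = -21792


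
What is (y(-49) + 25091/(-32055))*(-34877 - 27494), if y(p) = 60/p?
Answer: 196640731589/1570695 ≈ 1.2519e+5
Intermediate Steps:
(y(-49) + 25091/(-32055))*(-34877 - 27494) = (60/(-49) + 25091/(-32055))*(-34877 - 27494) = (60*(-1/49) + 25091*(-1/32055))*(-62371) = (-60/49 - 25091/32055)*(-62371) = -3152759/1570695*(-62371) = 196640731589/1570695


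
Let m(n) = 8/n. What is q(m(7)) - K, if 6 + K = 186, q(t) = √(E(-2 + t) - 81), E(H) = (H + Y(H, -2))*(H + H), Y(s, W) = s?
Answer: -180 + 15*I*√17/7 ≈ -180.0 + 8.8352*I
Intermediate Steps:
E(H) = 4*H² (E(H) = (H + H)*(H + H) = (2*H)*(2*H) = 4*H²)
q(t) = √(-81 + 4*(-2 + t)²) (q(t) = √(4*(-2 + t)² - 81) = √(-81 + 4*(-2 + t)²))
K = 180 (K = -6 + 186 = 180)
q(m(7)) - K = √(-81 + 4*(-2 + 8/7)²) - 1*180 = √(-81 + 4*(-2 + 8*(⅐))²) - 180 = √(-81 + 4*(-2 + 8/7)²) - 180 = √(-81 + 4*(-6/7)²) - 180 = √(-81 + 4*(36/49)) - 180 = √(-81 + 144/49) - 180 = √(-3825/49) - 180 = 15*I*√17/7 - 180 = -180 + 15*I*√17/7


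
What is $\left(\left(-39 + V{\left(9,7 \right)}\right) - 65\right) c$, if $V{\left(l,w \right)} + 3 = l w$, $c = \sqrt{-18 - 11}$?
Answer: $- 44 i \sqrt{29} \approx - 236.95 i$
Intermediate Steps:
$c = i \sqrt{29}$ ($c = \sqrt{-29} = i \sqrt{29} \approx 5.3852 i$)
$V{\left(l,w \right)} = -3 + l w$
$\left(\left(-39 + V{\left(9,7 \right)}\right) - 65\right) c = \left(\left(-39 + \left(-3 + 9 \cdot 7\right)\right) - 65\right) i \sqrt{29} = \left(\left(-39 + \left(-3 + 63\right)\right) - 65\right) i \sqrt{29} = \left(\left(-39 + 60\right) - 65\right) i \sqrt{29} = \left(21 - 65\right) i \sqrt{29} = - 44 i \sqrt{29}$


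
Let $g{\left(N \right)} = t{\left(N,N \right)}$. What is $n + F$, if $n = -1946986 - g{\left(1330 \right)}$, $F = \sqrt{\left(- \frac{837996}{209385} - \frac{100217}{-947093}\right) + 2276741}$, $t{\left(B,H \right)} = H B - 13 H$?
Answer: $-3698596 + \frac{\sqrt{1105361292609002400457010910}}{22034118645} \approx -3.6971 \cdot 10^{6}$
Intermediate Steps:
$t{\left(B,H \right)} = - 13 H + B H$ ($t{\left(B,H \right)} = B H - 13 H = - 13 H + B H$)
$g{\left(N \right)} = N \left(-13 + N\right)$
$F = \frac{\sqrt{1105361292609002400457010910}}{22034118645}$ ($F = \sqrt{\left(\left(-837996\right) \frac{1}{209385} - - \frac{100217}{947093}\right) + 2276741} = \sqrt{\left(- \frac{279332}{69795} + \frac{100217}{947093}\right) + 2276741} = \sqrt{- \frac{257558736361}{66102355935} + 2276741} = \sqrt{\frac{150497686395071474}{66102355935}} = \frac{\sqrt{1105361292609002400457010910}}{22034118645} \approx 1508.9$)
$n = -3698596$ ($n = -1946986 - 1330 \left(-13 + 1330\right) = -1946986 - 1330 \cdot 1317 = -1946986 - 1751610 = -3698596$)
$n + F = -3698596 + \frac{\sqrt{1105361292609002400457010910}}{22034118645}$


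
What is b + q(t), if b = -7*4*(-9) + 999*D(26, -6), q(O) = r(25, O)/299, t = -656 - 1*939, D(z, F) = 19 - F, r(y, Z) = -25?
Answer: 7542848/299 ≈ 25227.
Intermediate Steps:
t = -1595 (t = -656 - 939 = -1595)
q(O) = -25/299
b = 25227 (b = -7*4*(-9) + 999*(19 - 1*(-6)) = -28*(-9) + 999*(19 + 6) = 252 + 999*25 = 252 + 24975 = 25227)
b + q(t) = 25227 - 25/299 = 7542848/299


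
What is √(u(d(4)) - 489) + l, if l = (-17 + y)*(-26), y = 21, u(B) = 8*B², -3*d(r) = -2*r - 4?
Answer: -104 + 19*I ≈ -104.0 + 19.0*I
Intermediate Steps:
d(r) = 4/3 + 2*r/3 (d(r) = -(-2*r - 4)/3 = -(-4 - 2*r)/3 = 4/3 + 2*r/3)
l = -104 (l = (-17 + 21)*(-26) = 4*(-26) = -104)
√(u(d(4)) - 489) + l = √(8*(4/3 + (⅔)*4)² - 489) - 104 = √(8*(4/3 + 8/3)² - 489) - 104 = √(8*4² - 489) - 104 = √(8*16 - 489) - 104 = √(128 - 489) - 104 = √(-361) - 104 = 19*I - 104 = -104 + 19*I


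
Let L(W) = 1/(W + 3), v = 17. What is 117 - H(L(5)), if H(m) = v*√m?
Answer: 117 - 17*√2/4 ≈ 110.99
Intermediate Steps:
L(W) = 1/(3 + W)
H(m) = 17*√m
117 - H(L(5)) = 117 - 17*√(1/(3 + 5)) = 117 - 17*√(1/8) = 117 - 17*√(⅛) = 117 - 17*√2/4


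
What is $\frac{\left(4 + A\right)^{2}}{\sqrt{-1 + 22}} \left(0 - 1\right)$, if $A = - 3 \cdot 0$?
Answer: $- \frac{16 \sqrt{21}}{21} \approx -3.4915$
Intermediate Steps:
$A = 0$ ($A = \left(-1\right) 0 = 0$)
$\frac{\left(4 + A\right)^{2}}{\sqrt{-1 + 22}} \left(0 - 1\right) = \frac{\left(4 + 0\right)^{2}}{\sqrt{-1 + 22}} \left(0 - 1\right) = \frac{4^{2}}{\sqrt{21}} \left(-1\right) = 16 \frac{\sqrt{21}}{21} \left(-1\right) = \frac{16 \sqrt{21}}{21} \left(-1\right) = - \frac{16 \sqrt{21}}{21}$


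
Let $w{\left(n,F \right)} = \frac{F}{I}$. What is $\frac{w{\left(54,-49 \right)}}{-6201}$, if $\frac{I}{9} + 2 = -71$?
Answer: $- \frac{49}{4074057} \approx -1.2027 \cdot 10^{-5}$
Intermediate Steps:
$I = -657$ ($I = -18 + 9 \left(-71\right) = -18 - 639 = -657$)
$w{\left(n,F \right)} = - \frac{F}{657}$ ($w{\left(n,F \right)} = \frac{F}{-657} = F \left(- \frac{1}{657}\right) = - \frac{F}{657}$)
$\frac{w{\left(54,-49 \right)}}{-6201} = \frac{\left(- \frac{1}{657}\right) \left(-49\right)}{-6201} = \frac{49}{657} \left(- \frac{1}{6201}\right) = - \frac{49}{4074057}$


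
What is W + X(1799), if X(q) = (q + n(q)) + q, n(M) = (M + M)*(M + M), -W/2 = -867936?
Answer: 14685074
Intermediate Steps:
W = 1735872 (W = -2*(-867936) = 1735872)
n(M) = 4*M**2 (n(M) = (2*M)*(2*M) = 4*M**2)
X(q) = 2*q + 4*q**2 (X(q) = (q + 4*q**2) + q = 2*q + 4*q**2)
W + X(1799) = 1735872 + 2*1799*(1 + 2*1799) = 1735872 + 2*1799*(1 + 3598) = 1735872 + 2*1799*3599 = 1735872 + 12949202 = 14685074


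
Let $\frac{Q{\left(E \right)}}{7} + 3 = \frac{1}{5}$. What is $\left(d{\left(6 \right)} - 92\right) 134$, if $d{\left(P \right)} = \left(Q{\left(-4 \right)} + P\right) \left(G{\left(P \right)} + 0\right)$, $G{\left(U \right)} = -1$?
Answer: $- \frac{52528}{5} \approx -10506.0$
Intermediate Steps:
$Q{\left(E \right)} = - \frac{98}{5}$ ($Q{\left(E \right)} = -21 + \frac{7}{5} = - \frac{98}{5}$)
$d{\left(P \right)} = \frac{98}{5} - P$ ($d{\left(P \right)} = \left(- \frac{98}{5} + P\right) \left(-1 + 0\right) = \left(- \frac{98}{5} + P\right) \left(-1\right) = \frac{98}{5} - P$)
$\left(d{\left(6 \right)} - 92\right) 134 = \left(\left(\frac{98}{5} - 6\right) - 92\right) 134 = \left(\frac{68}{5} - 92\right) 134 = \left(- \frac{392}{5}\right) 134 = - \frac{52528}{5}$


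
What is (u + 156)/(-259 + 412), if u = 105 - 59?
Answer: 202/153 ≈ 1.3203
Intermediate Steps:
u = 46
(u + 156)/(-259 + 412) = (46 + 156)/(-259 + 412) = 202/153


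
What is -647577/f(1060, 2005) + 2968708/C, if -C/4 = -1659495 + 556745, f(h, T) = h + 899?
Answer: -237553870669/720095750 ≈ -329.89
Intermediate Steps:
f(h, T) = 899 + h
C = 4411000 (C = -4*(-1659495 + 556745) = -4*(-1102750) = 4411000)
-647577/f(1060, 2005) + 2968708/C = -647577/(899 + 1060) + 2968708/4411000 = -647577/1959 + 2968708*(1/4411000) = -647577*1/1959 + 742177/1102750 = -215859/653 + 742177/1102750 = -237553870669/720095750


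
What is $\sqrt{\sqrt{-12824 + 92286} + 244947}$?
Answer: $\sqrt{244947 + \sqrt{79462}} \approx 495.21$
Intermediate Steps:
$\sqrt{\sqrt{-12824 + 92286} + 244947} = \sqrt{\sqrt{79462} + 244947} = \sqrt{244947 + \sqrt{79462}}$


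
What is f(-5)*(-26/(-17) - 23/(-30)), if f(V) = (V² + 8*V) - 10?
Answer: -5855/102 ≈ -57.402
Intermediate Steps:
f(V) = -10 + V² + 8*V
f(-5)*(-26/(-17) - 23/(-30)) = (-10 + (-5)² + 8*(-5))*(-26/(-17) - 23/(-30)) = (-10 + 25 - 40)*(-26*(-1/17) - 23*(-1/30)) = -25*(26/17 + 23/30) = -25*1171/510 = -5855/102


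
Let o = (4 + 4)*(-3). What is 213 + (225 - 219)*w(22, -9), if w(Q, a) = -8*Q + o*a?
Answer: 453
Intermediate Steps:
o = -24 (o = 8*(-3) = -24)
w(Q, a) = -24*a - 8*Q (w(Q, a) = -8*Q - 24*a = -24*a - 8*Q)
213 + (225 - 219)*w(22, -9) = 213 + (225 - 219)*(-24*(-9) - 8*22) = 213 + 6*(216 - 176) = 213 + 6*40 = 213 + 240 = 453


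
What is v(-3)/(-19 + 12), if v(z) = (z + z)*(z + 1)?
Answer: -12/7 ≈ -1.7143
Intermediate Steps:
v(z) = 2*z*(1 + z) (v(z) = (2*z)*(1 + z) = 2*z*(1 + z))
v(-3)/(-19 + 12) = (2*(-3)*(1 - 3))/(-19 + 12) = (2*(-3)*(-2))/(-7) = -⅐*12 = -12/7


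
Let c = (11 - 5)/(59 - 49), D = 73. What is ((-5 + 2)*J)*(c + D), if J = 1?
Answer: -1104/5 ≈ -220.80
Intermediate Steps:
c = 3/5 (c = 6/10 = 6*(1/10) = 3/5 ≈ 0.60000)
((-5 + 2)*J)*(c + D) = ((-5 + 2)*1)*(3/5 + 73) = -3*1*(368/5) = -3*368/5 = -1104/5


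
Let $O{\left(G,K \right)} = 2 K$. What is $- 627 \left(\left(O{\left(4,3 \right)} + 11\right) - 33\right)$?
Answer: $10032$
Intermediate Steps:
$- 627 \left(\left(O{\left(4,3 \right)} + 11\right) - 33\right) = - 627 \left(\left(2 \cdot 3 + 11\right) - 33\right) = - 627 \left(\left(6 + 11\right) - 33\right) = - 627 \left(17 - 33\right) = \left(-627\right) \left(-16\right) = 10032$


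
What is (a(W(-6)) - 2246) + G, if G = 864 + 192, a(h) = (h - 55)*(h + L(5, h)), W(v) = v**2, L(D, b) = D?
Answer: -1969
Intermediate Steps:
a(h) = (-55 + h)*(5 + h) (a(h) = (h - 55)*(h + 5) = (-55 + h)*(5 + h))
G = 1056
(a(W(-6)) - 2246) + G = ((-275 + ((-6)**2)**2 - 50*(-6)**2) - 2246) + 1056 = ((-275 + 36**2 - 50*36) - 2246) + 1056 = ((-275 + 1296 - 1800) - 2246) + 1056 = (-779 - 2246) + 1056 = -3025 + 1056 = -1969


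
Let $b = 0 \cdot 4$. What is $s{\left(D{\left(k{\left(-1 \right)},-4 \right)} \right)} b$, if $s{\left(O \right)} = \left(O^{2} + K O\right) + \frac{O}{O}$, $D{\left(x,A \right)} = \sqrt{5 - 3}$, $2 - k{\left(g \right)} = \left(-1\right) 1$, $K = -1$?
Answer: $0$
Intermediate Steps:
$k{\left(g \right)} = 3$ ($k{\left(g \right)} = 2 - \left(-1\right) 1 = 2 - -1 = 2 + 1 = 3$)
$D{\left(x,A \right)} = \sqrt{2}$
$s{\left(O \right)} = 1 + O^{2} - O$ ($s{\left(O \right)} = \left(O^{2} - O\right) + \frac{O}{O} = \left(O^{2} - O\right) + 1 = 1 + O^{2} - O$)
$b = 0$
$s{\left(D{\left(k{\left(-1 \right)},-4 \right)} \right)} b = \left(1 + \left(\sqrt{2}\right)^{2} - \sqrt{2}\right) 0 = \left(1 + 2 - \sqrt{2}\right) 0 = \left(3 - \sqrt{2}\right) 0 = 0$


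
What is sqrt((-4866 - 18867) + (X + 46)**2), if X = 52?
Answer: I*sqrt(14129) ≈ 118.87*I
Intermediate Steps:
sqrt((-4866 - 18867) + (X + 46)**2) = sqrt((-4866 - 18867) + (52 + 46)**2) = sqrt(-23733 + 98**2) = sqrt(-23733 + 9604) = sqrt(-14129) = I*sqrt(14129)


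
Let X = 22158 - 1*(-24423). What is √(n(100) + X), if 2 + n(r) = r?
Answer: √46679 ≈ 216.05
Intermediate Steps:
n(r) = -2 + r
X = 46581 (X = 22158 + 24423 = 46581)
√(n(100) + X) = √((-2 + 100) + 46581) = √(98 + 46581) = √46679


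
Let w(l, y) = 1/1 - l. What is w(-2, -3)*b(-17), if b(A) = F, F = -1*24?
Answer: -72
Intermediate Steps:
F = -24
b(A) = -24
w(l, y) = 1 - l
w(-2, -3)*b(-17) = (1 - 1*(-2))*(-24) = (1 + 2)*(-24) = 3*(-24) = -72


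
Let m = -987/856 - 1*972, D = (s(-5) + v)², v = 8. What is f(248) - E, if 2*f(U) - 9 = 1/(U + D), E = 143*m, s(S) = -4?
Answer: 7862287661/56496 ≈ 1.3917e+5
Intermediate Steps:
D = 16 (D = (-4 + 8)² = 4² = 16)
m = -833019/856 (m = -987*1/856 - 972 = -987/856 - 972 = -833019/856 ≈ -973.15)
E = -119121717/856 (E = 143*(-833019/856) = -119121717/856 ≈ -1.3916e+5)
f(U) = 9/2 + 1/(2*(16 + U)) (f(U) = 9/2 + 1/(2*(U + 16)) = 9/2 + 1/(2*(16 + U)))
f(248) - E = (145 + 9*248)/(2*(16 + 248)) - 1*(-119121717/856) = (½)*(145 + 2232)/264 + 119121717/856 = (½)*(1/264)*2377 + 119121717/856 = 2377/528 + 119121717/856 = 7862287661/56496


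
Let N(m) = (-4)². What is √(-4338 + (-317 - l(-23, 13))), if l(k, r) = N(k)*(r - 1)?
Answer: I*√4847 ≈ 69.62*I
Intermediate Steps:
N(m) = 16
l(k, r) = -16 + 16*r (l(k, r) = 16*(r - 1) = 16*(-1 + r) = -16 + 16*r)
√(-4338 + (-317 - l(-23, 13))) = √(-4338 + (-317 - (-16 + 16*13))) = √(-4338 + (-317 - (-16 + 208))) = √(-4338 + (-317 - 1*192)) = √(-4338 + (-317 - 192)) = √(-4338 - 509) = √(-4847) = I*√4847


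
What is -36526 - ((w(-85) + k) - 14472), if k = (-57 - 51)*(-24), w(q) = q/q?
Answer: -24647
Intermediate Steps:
w(q) = 1
k = 2592 (k = -108*(-24) = 2592)
-36526 - ((w(-85) + k) - 14472) = -36526 - ((1 + 2592) - 14472) = -36526 - (2593 - 14472) = -36526 - 1*(-11879) = -36526 + 11879 = -24647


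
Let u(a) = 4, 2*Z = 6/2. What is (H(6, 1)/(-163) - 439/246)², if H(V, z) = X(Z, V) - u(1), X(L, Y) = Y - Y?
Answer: 4980548329/1607849604 ≈ 3.0976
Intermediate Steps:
Z = 3/2 (Z = (6/2)/2 = (6*(½))/2 = (½)*3 = 3/2 ≈ 1.5000)
X(L, Y) = 0
H(V, z) = -4 (H(V, z) = 0 - 1*4 = 0 - 4 = -4)
(H(6, 1)/(-163) - 439/246)² = (-4/(-163) - 439/246)² = (-4*(-1/163) - 439*1/246)² = (4/163 - 439/246)² = (-70573/40098)² = 4980548329/1607849604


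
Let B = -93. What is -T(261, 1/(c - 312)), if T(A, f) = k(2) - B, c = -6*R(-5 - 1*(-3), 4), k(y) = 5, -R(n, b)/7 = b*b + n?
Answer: -98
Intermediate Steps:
R(n, b) = -7*n - 7*b**2 (R(n, b) = -7*(b*b + n) = -7*(b**2 + n) = -7*(n + b**2) = -7*n - 7*b**2)
c = 588 (c = -6*(-7*(-5 - 1*(-3)) - 7*4**2) = -6*(-7*(-5 + 3) - 7*16) = -6*(-7*(-2) - 112) = -6*(14 - 112) = -6*(-98) = 588)
T(A, f) = 98 (T(A, f) = 5 - 1*(-93) = 5 + 93 = 98)
-T(261, 1/(c - 312)) = -1*98 = -98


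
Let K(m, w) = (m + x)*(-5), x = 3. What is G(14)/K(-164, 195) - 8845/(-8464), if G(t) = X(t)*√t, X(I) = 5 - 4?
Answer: 8845/8464 + √14/805 ≈ 1.0497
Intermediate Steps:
X(I) = 1
K(m, w) = -15 - 5*m (K(m, w) = (m + 3)*(-5) = (3 + m)*(-5) = -15 - 5*m)
G(t) = √t (G(t) = 1*√t = √t)
G(14)/K(-164, 195) - 8845/(-8464) = √14/(-15 - 5*(-164)) - 8845/(-8464) = √14/(-15 + 820) - 8845*(-1/8464) = √14/805 + 8845/8464 = 8845/8464 + √14/805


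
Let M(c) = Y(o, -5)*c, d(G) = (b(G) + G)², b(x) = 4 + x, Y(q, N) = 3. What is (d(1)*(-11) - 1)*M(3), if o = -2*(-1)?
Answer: -3573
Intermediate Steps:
o = 2
d(G) = (4 + 2*G)² (d(G) = ((4 + G) + G)² = (4 + 2*G)²)
M(c) = 3*c
(d(1)*(-11) - 1)*M(3) = ((4*(2 + 1)²)*(-11) - 1)*(3*3) = ((4*3²)*(-11) - 1)*9 = ((4*9)*(-11) - 1)*9 = (36*(-11) - 1)*9 = (-396 - 1)*9 = -397*9 = -3573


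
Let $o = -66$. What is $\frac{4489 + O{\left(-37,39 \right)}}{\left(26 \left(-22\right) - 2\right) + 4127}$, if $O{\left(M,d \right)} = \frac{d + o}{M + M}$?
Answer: $\frac{332213}{262922} \approx 1.2635$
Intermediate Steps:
$O{\left(M,d \right)} = \frac{-66 + d}{2 M}$ ($O{\left(M,d \right)} = \frac{d - 66}{M + M} = \frac{-66 + d}{2 M}$)
$\frac{4489 + O{\left(-37,39 \right)}}{\left(26 \left(-22\right) - 2\right) + 4127} = \frac{4489 + \frac{-66 + 39}{2 \left(-37\right)}}{\left(26 \left(-22\right) - 2\right) + 4127} = \frac{4489 + \frac{1}{2} \left(- \frac{1}{37}\right) \left(-27\right)}{\left(-572 + \left(-10 + 8\right)\right) + 4127} = \frac{4489 + \frac{27}{74}}{\left(-572 - 2\right) + 4127} = \frac{332213}{74 \left(-574 + 4127\right)} = \frac{332213}{74 \cdot 3553} = \frac{332213}{74} \cdot \frac{1}{3553} = \frac{332213}{262922}$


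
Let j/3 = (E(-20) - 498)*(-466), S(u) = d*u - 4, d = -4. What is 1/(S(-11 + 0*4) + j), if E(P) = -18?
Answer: 1/721408 ≈ 1.3862e-6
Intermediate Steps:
S(u) = -4 - 4*u (S(u) = -4*u - 4 = -4 - 4*u)
j = 721368 (j = 3*((-18 - 498)*(-466)) = 3*(-516*(-466)) = 3*240456 = 721368)
1/(S(-11 + 0*4) + j) = 1/((-4 - 4*(-11 + 0*4)) + 721368) = 1/((-4 - 4*(-11 + 0)) + 721368) = 1/((-4 - 4*(-11)) + 721368) = 1/((-4 + 44) + 721368) = 1/(40 + 721368) = 1/721408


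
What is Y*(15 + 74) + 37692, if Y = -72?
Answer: 31284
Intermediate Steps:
Y*(15 + 74) + 37692 = -72*(15 + 74) + 37692 = -72*89 + 37692 = -6408 + 37692 = 31284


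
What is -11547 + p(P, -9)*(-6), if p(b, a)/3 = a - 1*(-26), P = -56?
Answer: -11853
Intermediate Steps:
p(b, a) = 78 + 3*a (p(b, a) = 3*(a - 1*(-26)) = 3*(a + 26) = 3*(26 + a) = 78 + 3*a)
-11547 + p(P, -9)*(-6) = -11547 + (78 + 3*(-9))*(-6) = -11547 + (78 - 27)*(-6) = -11547 + 51*(-6) = -11547 - 306 = -11853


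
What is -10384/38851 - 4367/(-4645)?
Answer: 121428637/180462895 ≈ 0.67287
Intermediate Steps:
-10384/38851 - 4367/(-4645) = -10384*1/38851 - 4367*(-1/4645) = -10384/38851 + 4367/4645 = 121428637/180462895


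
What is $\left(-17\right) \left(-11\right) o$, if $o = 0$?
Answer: $0$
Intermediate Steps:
$\left(-17\right) \left(-11\right) o = \left(-17\right) \left(-11\right) 0 = 187 \cdot 0 = 0$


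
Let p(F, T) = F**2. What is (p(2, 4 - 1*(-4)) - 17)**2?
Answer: 169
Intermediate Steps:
(p(2, 4 - 1*(-4)) - 17)**2 = (2**2 - 17)**2 = (4 - 17)**2 = (-13)**2 = 169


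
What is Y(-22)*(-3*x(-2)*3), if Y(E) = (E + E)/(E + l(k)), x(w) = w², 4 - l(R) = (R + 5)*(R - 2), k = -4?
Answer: -132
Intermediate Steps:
l(R) = 4 - (-2 + R)*(5 + R) (l(R) = 4 - (R + 5)*(R - 2) = 4 - (5 + R)*(-2 + R) = 4 - (-2 + R)*(5 + R))
Y(E) = 2*E/(10 + E) (Y(E) = (E + E)/(E + (14 - 1*(-4)² - 3*(-4))) = (2*E)/(E + (14 - 1*16 + 12)) = (2*E)/(E + (14 - 16 + 12)) = (2*E)/(E + 10) = (2*E)/(10 + E) = 2*E/(10 + E))
Y(-22)*(-3*x(-2)*3) = (2*(-22)/(10 - 22))*(-3*(-2)²*3) = (2*(-22)/(-12))*(-3*4*3) = (2*(-22)*(-1/12))*(-12*3) = (11/3)*(-36) = -132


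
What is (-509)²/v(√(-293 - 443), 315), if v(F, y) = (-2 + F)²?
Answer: 259081*I/(4*(-183*I + 4*√46)) ≈ -346.32 + 51.342*I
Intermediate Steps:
(-509)²/v(√(-293 - 443), 315) = (-509)²/((-2 + √(-293 - 443))²) = 259081/((-2 + √(-736))²) = 259081/((-2 + 4*I*√46)²) = 259081/(-2 + 4*I*√46)²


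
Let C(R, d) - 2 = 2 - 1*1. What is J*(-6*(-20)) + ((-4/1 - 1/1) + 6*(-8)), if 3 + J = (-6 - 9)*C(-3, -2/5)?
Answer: -5813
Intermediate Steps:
C(R, d) = 3 (C(R, d) = 2 + (2 - 1*1) = 2 + (2 - 1) = 2 + 1 = 3)
J = -48 (J = -3 + (-6 - 9)*3 = -3 - 15*3 = -3 - 45 = -48)
J*(-6*(-20)) + ((-4/1 - 1/1) + 6*(-8)) = -(-288)*(-20) + ((-4/1 - 1/1) + 6*(-8)) = -48*120 + ((-4*1 - 1*1) - 48) = -5760 + ((-4 - 1) - 48) = -5760 + (-5 - 48) = -5760 - 53 = -5813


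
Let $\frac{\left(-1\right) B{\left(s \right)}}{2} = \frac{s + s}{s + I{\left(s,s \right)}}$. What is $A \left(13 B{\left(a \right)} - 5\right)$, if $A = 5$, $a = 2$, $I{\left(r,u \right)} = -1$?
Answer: $-545$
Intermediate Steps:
$B{\left(s \right)} = - \frac{4 s}{-1 + s}$ ($B{\left(s \right)} = - 2 \frac{s + s}{s - 1} = - 2 \frac{2 s}{-1 + s} = - \frac{4 s}{-1 + s}$)
$A \left(13 B{\left(a \right)} - 5\right) = 5 \left(13 \left(\left(-4\right) 2 \frac{1}{-1 + 2}\right) - 5\right) = 5 \left(13 \left(\left(-4\right) 2 \cdot 1^{-1}\right) - 5\right) = 5 \left(13 \left(\left(-4\right) 2 \cdot 1\right) - 5\right) = 5 \left(13 \left(-8\right) - 5\right) = 5 \left(-104 - 5\right) = 5 \left(-109\right) = -545$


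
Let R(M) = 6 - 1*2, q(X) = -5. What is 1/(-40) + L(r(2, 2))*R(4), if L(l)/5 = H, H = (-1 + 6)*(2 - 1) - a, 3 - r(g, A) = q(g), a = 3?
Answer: 1599/40 ≈ 39.975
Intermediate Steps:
r(g, A) = 8 (r(g, A) = 3 - 1*(-5) = 3 + 5 = 8)
H = 2 (H = (-1 + 6)*(2 - 1) - 1*3 = 5*1 - 3 = 5 - 3 = 2)
L(l) = 10 (L(l) = 5*2 = 10)
R(M) = 4 (R(M) = 6 - 2 = 4)
1/(-40) + L(r(2, 2))*R(4) = 1/(-40) + 10*4 = -1/40 + 40 = 1599/40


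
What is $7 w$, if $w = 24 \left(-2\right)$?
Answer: $-336$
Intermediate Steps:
$w = -48$
$7 w = 7 \left(-48\right) = -336$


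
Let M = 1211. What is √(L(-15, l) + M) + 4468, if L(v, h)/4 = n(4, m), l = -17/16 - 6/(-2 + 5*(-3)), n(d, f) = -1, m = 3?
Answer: 4468 + √1207 ≈ 4502.7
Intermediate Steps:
l = -193/272 (l = -17*1/16 - 6/(-2 - 15) = -17/16 - 6/(-17) = -17/16 - 6*(-1/17) = -17/16 + 6/17 = -193/272 ≈ -0.70956)
L(v, h) = -4 (L(v, h) = 4*(-1) = -4)
√(L(-15, l) + M) + 4468 = √(-4 + 1211) + 4468 = √1207 + 4468 = 4468 + √1207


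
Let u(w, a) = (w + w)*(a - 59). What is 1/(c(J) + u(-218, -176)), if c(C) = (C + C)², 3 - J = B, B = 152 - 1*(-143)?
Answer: 1/443516 ≈ 2.2547e-6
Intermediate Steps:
u(w, a) = 2*w*(-59 + a) (u(w, a) = (2*w)*(-59 + a) = 2*w*(-59 + a))
B = 295 (B = 152 + 143 = 295)
J = -292 (J = 3 - 1*295 = 3 - 295 = -292)
c(C) = 4*C² (c(C) = (2*C)² = 4*C²)
1/(c(J) + u(-218, -176)) = 1/(4*(-292)² + 2*(-218)*(-59 - 176)) = 1/(4*85264 + 2*(-218)*(-235)) = 1/(341056 + 102460) = 1/443516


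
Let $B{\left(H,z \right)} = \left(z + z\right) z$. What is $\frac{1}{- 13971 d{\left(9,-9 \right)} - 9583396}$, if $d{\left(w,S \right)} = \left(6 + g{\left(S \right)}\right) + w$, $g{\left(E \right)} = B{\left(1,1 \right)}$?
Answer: $- \frac{1}{9820903} \approx -1.0182 \cdot 10^{-7}$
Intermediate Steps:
$B{\left(H,z \right)} = 2 z^{2}$ ($B{\left(H,z \right)} = 2 z z = 2 z^{2}$)
$g{\left(E \right)} = 2$ ($g{\left(E \right)} = 2 \cdot 1^{2} = 2 \cdot 1 = 2$)
$d{\left(w,S \right)} = 8 + w$ ($d{\left(w,S \right)} = \left(6 + 2\right) + w = 8 + w$)
$\frac{1}{- 13971 d{\left(9,-9 \right)} - 9583396} = \frac{1}{- 13971 \left(8 + 9\right) - 9583396} = \frac{1}{\left(-13971\right) 17 - 9583396} = \frac{1}{-237507 - 9583396} = \frac{1}{-9820903} = - \frac{1}{9820903}$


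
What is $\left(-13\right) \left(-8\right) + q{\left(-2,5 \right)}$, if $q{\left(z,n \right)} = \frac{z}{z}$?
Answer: $105$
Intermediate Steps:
$q{\left(z,n \right)} = 1$
$\left(-13\right) \left(-8\right) + q{\left(-2,5 \right)} = \left(-13\right) \left(-8\right) + 1 = 104 + 1 = 105$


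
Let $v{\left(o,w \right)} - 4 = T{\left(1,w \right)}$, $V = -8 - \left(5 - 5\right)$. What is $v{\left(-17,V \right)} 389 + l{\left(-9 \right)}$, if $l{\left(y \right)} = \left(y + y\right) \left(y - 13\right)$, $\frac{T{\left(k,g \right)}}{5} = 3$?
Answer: $7787$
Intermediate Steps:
$T{\left(k,g \right)} = 15$ ($T{\left(k,g \right)} = 5 \cdot 3 = 15$)
$l{\left(y \right)} = 2 y \left(-13 + y\right)$
$V = -8$ ($V = -8 - 0 = -8 + 0 = -8$)
$v{\left(o,w \right)} = 19$ ($v{\left(o,w \right)} = 4 + 15 = 19$)
$v{\left(-17,V \right)} 389 + l{\left(-9 \right)} = 19 \cdot 389 + 2 \left(-9\right) \left(-13 - 9\right) = 7391 + 2 \left(-9\right) \left(-22\right) = 7391 + 396 = 7787$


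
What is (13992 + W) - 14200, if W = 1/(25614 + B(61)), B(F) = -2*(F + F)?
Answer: -5276959/25370 ≈ -208.00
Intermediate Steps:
B(F) = -4*F
W = 1/25370 (W = 1/(25614 - 4*61) = 1/(25614 - 244) = 1/25370 ≈ 3.9417e-5)
(13992 + W) - 14200 = (13992 + 1/25370) - 14200 = 354977041/25370 - 14200 = -5276959/25370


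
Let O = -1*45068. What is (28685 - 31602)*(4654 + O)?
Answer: 117887638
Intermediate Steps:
O = -45068
(28685 - 31602)*(4654 + O) = (28685 - 31602)*(4654 - 45068) = -2917*(-40414) = 117887638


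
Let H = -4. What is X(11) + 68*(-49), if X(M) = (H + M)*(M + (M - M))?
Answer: -3255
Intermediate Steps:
X(M) = M*(-4 + M) (X(M) = (-4 + M)*(M + (M - M)) = (-4 + M)*(M + 0) = (-4 + M)*M = M*(-4 + M))
X(11) + 68*(-49) = 11*(-4 + 11) + 68*(-49) = 11*7 - 3332 = 77 - 3332 = -3255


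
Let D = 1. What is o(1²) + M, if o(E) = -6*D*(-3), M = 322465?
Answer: 322483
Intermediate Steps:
o(E) = 18 (o(E) = -6*1*(-3) = -6*(-3) = 18)
o(1²) + M = 18 + 322465 = 322483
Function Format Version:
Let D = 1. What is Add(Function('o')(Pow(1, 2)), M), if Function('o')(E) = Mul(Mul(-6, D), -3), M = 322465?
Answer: 322483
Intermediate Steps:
Function('o')(E) = 18 (Function('o')(E) = Mul(Mul(-6, 1), -3) = Mul(-6, -3) = 18)
Add(Function('o')(Pow(1, 2)), M) = Add(18, 322465) = 322483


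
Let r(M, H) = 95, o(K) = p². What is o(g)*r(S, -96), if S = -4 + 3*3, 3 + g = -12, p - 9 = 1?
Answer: 9500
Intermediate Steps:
p = 10 (p = 9 + 1 = 10)
g = -15 (g = -3 - 12 = -15)
o(K) = 100 (o(K) = 10² = 100)
S = 5 (S = -4 + 9 = 5)
o(g)*r(S, -96) = 100*95 = 9500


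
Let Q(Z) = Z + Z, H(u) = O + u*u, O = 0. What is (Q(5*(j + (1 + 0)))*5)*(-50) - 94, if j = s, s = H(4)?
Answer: -42594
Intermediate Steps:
H(u) = u**2 (H(u) = 0 + u*u = 0 + u**2 = u**2)
s = 16 (s = 4**2 = 16)
j = 16
Q(Z) = 2*Z
(Q(5*(j + (1 + 0)))*5)*(-50) - 94 = ((2*(5*(16 + (1 + 0))))*5)*(-50) - 94 = ((2*(5*(16 + 1)))*5)*(-50) - 94 = ((2*(5*17))*5)*(-50) - 94 = ((2*85)*5)*(-50) - 94 = (170*5)*(-50) - 94 = 850*(-50) - 94 = -42500 - 94 = -42594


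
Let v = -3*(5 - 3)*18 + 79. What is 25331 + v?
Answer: 25302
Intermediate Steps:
v = -29 (v = -3*2*18 + 79 = -6*18 + 79 = -108 + 79 = -29)
25331 + v = 25331 - 29 = 25302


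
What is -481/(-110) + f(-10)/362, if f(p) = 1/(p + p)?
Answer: 348233/79640 ≈ 4.3726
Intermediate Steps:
f(p) = 1/(2*p)
-481/(-110) + f(-10)/362 = -481/(-110) + ((1/2)/(-10))/362 = -481*(-1/110) + ((1/2)*(-1/10))*(1/362) = 481/110 - 1/20*1/362 = 481/110 - 1/7240 = 348233/79640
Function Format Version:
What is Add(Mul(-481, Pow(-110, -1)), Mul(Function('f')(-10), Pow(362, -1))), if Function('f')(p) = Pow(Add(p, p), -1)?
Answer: Rational(348233, 79640) ≈ 4.3726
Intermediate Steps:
Function('f')(p) = Mul(Rational(1, 2), Pow(p, -1)) (Function('f')(p) = Pow(Mul(2, p), -1) = Mul(Rational(1, 2), Pow(p, -1)))
Add(Mul(-481, Pow(-110, -1)), Mul(Function('f')(-10), Pow(362, -1))) = Add(Mul(-481, Pow(-110, -1)), Mul(Mul(Rational(1, 2), Pow(-10, -1)), Pow(362, -1))) = Add(Mul(-481, Rational(-1, 110)), Mul(Mul(Rational(1, 2), Rational(-1, 10)), Rational(1, 362))) = Add(Rational(481, 110), Mul(Rational(-1, 20), Rational(1, 362))) = Add(Rational(481, 110), Rational(-1, 7240)) = Rational(348233, 79640)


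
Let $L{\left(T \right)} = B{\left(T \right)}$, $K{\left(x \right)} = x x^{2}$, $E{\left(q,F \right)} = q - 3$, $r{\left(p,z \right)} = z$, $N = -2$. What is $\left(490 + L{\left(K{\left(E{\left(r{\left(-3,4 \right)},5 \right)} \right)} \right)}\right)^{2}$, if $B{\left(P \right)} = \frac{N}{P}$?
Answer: $238144$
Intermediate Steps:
$E{\left(q,F \right)} = -3 + q$
$K{\left(x \right)} = x^{3}$
$B{\left(P \right)} = - \frac{2}{P}$
$L{\left(T \right)} = - \frac{2}{T}$
$\left(490 + L{\left(K{\left(E{\left(r{\left(-3,4 \right)},5 \right)} \right)} \right)}\right)^{2} = \left(490 - \frac{2}{\left(-3 + 4\right)^{3}}\right)^{2} = \left(490 - \frac{2}{1^{3}}\right)^{2} = \left(490 - \frac{2}{1}\right)^{2} = \left(490 - 2\right)^{2} = 488^{2} = 238144$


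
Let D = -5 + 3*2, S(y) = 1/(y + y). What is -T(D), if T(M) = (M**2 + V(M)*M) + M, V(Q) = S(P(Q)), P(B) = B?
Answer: -5/2 ≈ -2.5000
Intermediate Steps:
S(y) = 1/(2*y)
V(Q) = 1/(2*Q)
D = 1 (D = -5 + 6 = 1)
T(M) = 1/2 + M + M**2 (T(M) = (M**2 + (1/(2*M))*M) + M = (M**2 + 1/2) + M = (1/2 + M**2) + M = 1/2 + M + M**2)
-T(D) = -(1/2 + 1 + 1**2) = -(1/2 + 1 + 1) = -1*5/2 = -5/2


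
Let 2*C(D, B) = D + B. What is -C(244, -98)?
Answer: -73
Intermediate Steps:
C(D, B) = B/2 + D/2 (C(D, B) = (D + B)/2 = (B + D)/2 = B/2 + D/2)
-C(244, -98) = -((½)*(-98) + (½)*244) = -(-49 + 122) = -1*73 = -73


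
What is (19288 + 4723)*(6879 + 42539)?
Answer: 1186575598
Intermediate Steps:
(19288 + 4723)*(6879 + 42539) = 24011*49418 = 1186575598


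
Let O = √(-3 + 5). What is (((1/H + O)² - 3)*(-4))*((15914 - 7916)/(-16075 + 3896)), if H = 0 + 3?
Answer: -85312/36537 + 21328*√2/12179 ≈ 0.14164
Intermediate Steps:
H = 3
O = √2 ≈ 1.4142
(((1/H + O)² - 3)*(-4))*((15914 - 7916)/(-16075 + 3896)) = (((1/3 + √2)² - 3)*(-4))*((15914 - 7916)/(-16075 + 3896)) = (((⅓ + √2)² - 3)*(-4))*(7998/(-12179)) = ((-3 + (⅓ + √2)²)*(-4))*(7998*(-1/12179)) = (12 - 4*(⅓ + √2)²)*(-7998/12179) = -95976/12179 + 31992*(⅓ + √2)²/12179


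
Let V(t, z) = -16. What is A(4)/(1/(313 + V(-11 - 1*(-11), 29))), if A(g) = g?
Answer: 1188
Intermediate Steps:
A(4)/(1/(313 + V(-11 - 1*(-11), 29))) = 4/(1/(313 - 16)) = 4/(1/297) = 4*297 = 1188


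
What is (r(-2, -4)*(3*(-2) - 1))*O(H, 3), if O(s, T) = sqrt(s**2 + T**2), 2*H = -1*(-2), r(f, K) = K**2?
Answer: -112*sqrt(10) ≈ -354.18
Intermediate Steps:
H = 1 (H = (-1*(-2))/2 = (1/2)*2 = 1)
O(s, T) = sqrt(T**2 + s**2)
(r(-2, -4)*(3*(-2) - 1))*O(H, 3) = ((-4)**2*(3*(-2) - 1))*sqrt(3**2 + 1**2) = (16*(-6 - 1))*sqrt(9 + 1) = (16*(-7))*sqrt(10) = -112*sqrt(10)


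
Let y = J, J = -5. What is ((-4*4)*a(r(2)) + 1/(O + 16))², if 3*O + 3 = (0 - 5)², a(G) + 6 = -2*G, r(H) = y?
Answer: 20043529/4900 ≈ 4090.5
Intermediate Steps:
y = -5
r(H) = -5
a(G) = -6 - 2*G
O = 22/3 (O = -1 + (0 - 5)²/3 = -1 + (⅓)*(-5)² = -1 + (⅓)*25 = -1 + 25/3 = 22/3 ≈ 7.3333)
((-4*4)*a(r(2)) + 1/(O + 16))² = ((-4*4)*(-6 - 2*(-5)) + 1/(22/3 + 16))² = (-16*(-6 + 10) + 1/(70/3))² = (-16*4 + 3/70)² = (-64 + 3/70)² = (-4477/70)² = 20043529/4900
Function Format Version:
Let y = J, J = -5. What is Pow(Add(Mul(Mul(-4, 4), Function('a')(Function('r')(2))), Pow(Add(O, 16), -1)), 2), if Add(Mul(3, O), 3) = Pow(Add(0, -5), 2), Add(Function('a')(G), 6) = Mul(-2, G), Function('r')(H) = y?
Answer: Rational(20043529, 4900) ≈ 4090.5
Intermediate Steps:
y = -5
Function('r')(H) = -5
Function('a')(G) = Add(-6, Mul(-2, G))
O = Rational(22, 3) (O = Add(-1, Mul(Rational(1, 3), Pow(Add(0, -5), 2))) = Add(-1, Mul(Rational(1, 3), Pow(-5, 2))) = Add(-1, Mul(Rational(1, 3), 25)) = Add(-1, Rational(25, 3)) = Rational(22, 3) ≈ 7.3333)
Pow(Add(Mul(Mul(-4, 4), Function('a')(Function('r')(2))), Pow(Add(O, 16), -1)), 2) = Pow(Add(Mul(Mul(-4, 4), Add(-6, Mul(-2, -5))), Pow(Add(Rational(22, 3), 16), -1)), 2) = Pow(Add(Mul(-16, Add(-6, 10)), Pow(Rational(70, 3), -1)), 2) = Pow(Add(Mul(-16, 4), Rational(3, 70)), 2) = Pow(Add(-64, Rational(3, 70)), 2) = Pow(Rational(-4477, 70), 2) = Rational(20043529, 4900)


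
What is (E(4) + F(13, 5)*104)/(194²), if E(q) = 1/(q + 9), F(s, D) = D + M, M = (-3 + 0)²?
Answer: 18929/489268 ≈ 0.038688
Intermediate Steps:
M = 9 (M = (-3)² = 9)
F(s, D) = 9 + D (F(s, D) = D + 9 = 9 + D)
E(q) = 1/(9 + q)
(E(4) + F(13, 5)*104)/(194²) = (1/(9 + 4) + (9 + 5)*104)/(194²) = (1/13 + 14*104)/37636 = (1/13 + 1456)*(1/37636) = (18929/13)*(1/37636) = 18929/489268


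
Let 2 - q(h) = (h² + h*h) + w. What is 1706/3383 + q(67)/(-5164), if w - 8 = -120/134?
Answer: 656593743/292619351 ≈ 2.2439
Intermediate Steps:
w = 476/67 (w = 8 - 120/134 = 8 - 120*1/134 = 8 - 60/67 = 476/67 ≈ 7.1045)
q(h) = -342/67 - 2*h² (q(h) = 2 - ((h² + h*h) + 476/67) = 2 - ((h² + h²) + 476/67) = 2 - (2*h² + 476/67) = 2 - (476/67 + 2*h²) = 2 + (-476/67 - 2*h²) = -342/67 - 2*h²)
1706/3383 + q(67)/(-5164) = 1706/3383 + (-342/67 - 2*67²)/(-5164) = 1706*(1/3383) + (-342/67 - 2*4489)*(-1/5164) = 1706/3383 + (-342/67 - 8978)*(-1/5164) = 1706/3383 - 601868/67*(-1/5164) = 1706/3383 + 150467/86497 = 656593743/292619351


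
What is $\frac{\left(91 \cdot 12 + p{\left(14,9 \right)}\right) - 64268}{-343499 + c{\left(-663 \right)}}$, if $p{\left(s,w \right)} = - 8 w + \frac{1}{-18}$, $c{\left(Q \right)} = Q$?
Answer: $\frac{1138465}{6194916} \approx 0.18377$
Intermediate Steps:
$p{\left(s,w \right)} = - \frac{1}{18} - 8 w$ ($p{\left(s,w \right)} = - 8 w - \frac{1}{18} = - \frac{1}{18} - 8 w$)
$\frac{\left(91 \cdot 12 + p{\left(14,9 \right)}\right) - 64268}{-343499 + c{\left(-663 \right)}} = \frac{\left(91 \cdot 12 - \frac{1297}{18}\right) - 64268}{-343499 - 663} = \frac{\left(1092 - \frac{1297}{18}\right) - 64268}{-344162} = \left(\left(1092 - \frac{1297}{18}\right) - 64268\right) \left(- \frac{1}{344162}\right) = \left(\frac{18359}{18} - 64268\right) \left(- \frac{1}{344162}\right) = \left(- \frac{1138465}{18}\right) \left(- \frac{1}{344162}\right) = \frac{1138465}{6194916}$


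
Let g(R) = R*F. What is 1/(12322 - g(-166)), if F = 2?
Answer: 1/12654 ≈ 7.9026e-5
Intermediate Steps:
g(R) = 2*R (g(R) = R*2 = 2*R)
1/(12322 - g(-166)) = 1/(12322 - 2*(-166)) = 1/(12322 - 1*(-332)) = 1/(12322 + 332) = 1/12654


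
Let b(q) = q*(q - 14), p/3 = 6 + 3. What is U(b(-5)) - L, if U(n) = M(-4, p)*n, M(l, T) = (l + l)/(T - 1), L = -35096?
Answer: 455868/13 ≈ 35067.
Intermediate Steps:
p = 27 (p = 3*(6 + 3) = 3*9 = 27)
b(q) = q*(-14 + q)
M(l, T) = 2*l/(-1 + T) (M(l, T) = (2*l)/(-1 + T) = 2*l/(-1 + T))
U(n) = -4*n/13 (U(n) = (2*(-4)/(-1 + 27))*n = (2*(-4)/26)*n = (2*(-4)*(1/26))*n = -4*n/13)
U(b(-5)) - L = -(-20)*(-14 - 5)/13 - 1*(-35096) = -(-20)*(-19)/13 + 35096 = -4/13*95 + 35096 = -380/13 + 35096 = 455868/13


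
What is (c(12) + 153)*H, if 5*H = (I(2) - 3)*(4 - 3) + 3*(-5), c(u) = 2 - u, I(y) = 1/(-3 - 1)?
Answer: -10439/20 ≈ -521.95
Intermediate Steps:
I(y) = -1/4 (I(y) = 1/(-4) = -1/4)
H = -73/20 (H = ((-1/4 - 3)*(4 - 3) + 3*(-5))/5 = (-13/4*1 - 15)/5 = (-13/4 - 15)/5 = (1/5)*(-73/4) = -73/20 ≈ -3.6500)
(c(12) + 153)*H = ((2 - 1*12) + 153)*(-73/20) = ((2 - 12) + 153)*(-73/20) = (-10 + 153)*(-73/20) = 143*(-73/20) = -10439/20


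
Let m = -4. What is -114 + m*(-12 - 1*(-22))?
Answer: -154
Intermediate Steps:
-114 + m*(-12 - 1*(-22)) = -114 - 4*(-12 - 1*(-22)) = -114 - 4*(-12 + 22) = -114 - 4*10 = -114 - 40 = -154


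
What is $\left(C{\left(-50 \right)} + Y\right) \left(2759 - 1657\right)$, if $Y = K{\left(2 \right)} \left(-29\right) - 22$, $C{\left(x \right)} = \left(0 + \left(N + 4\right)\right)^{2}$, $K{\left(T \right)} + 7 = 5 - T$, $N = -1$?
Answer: $113506$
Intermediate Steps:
$K{\left(T \right)} = -2 - T$ ($K{\left(T \right)} = -7 - \left(-5 + T\right) = -2 - T$)
$C{\left(x \right)} = 9$ ($C{\left(x \right)} = \left(0 + \left(-1 + 4\right)\right)^{2} = \left(0 + 3\right)^{2} = 3^{2} = 9$)
$Y = 94$ ($Y = \left(-2 - 2\right) \left(-29\right) - 22 = \left(-4\right) \left(-29\right) - 22 = 116 - 22 = 94$)
$\left(C{\left(-50 \right)} + Y\right) \left(2759 - 1657\right) = \left(9 + 94\right) \left(2759 - 1657\right) = 103 \cdot 1102 = 113506$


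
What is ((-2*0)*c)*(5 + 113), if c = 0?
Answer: 0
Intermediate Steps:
((-2*0)*c)*(5 + 113) = (-2*0*0)*(5 + 113) = (0*0)*118 = 0*118 = 0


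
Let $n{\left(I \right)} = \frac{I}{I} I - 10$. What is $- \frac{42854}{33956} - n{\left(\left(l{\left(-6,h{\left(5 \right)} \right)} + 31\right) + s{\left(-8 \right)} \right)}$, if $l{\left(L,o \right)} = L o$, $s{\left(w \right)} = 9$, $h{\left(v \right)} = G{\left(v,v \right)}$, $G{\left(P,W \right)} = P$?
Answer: $- \frac{21427}{16978} \approx -1.262$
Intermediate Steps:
$h{\left(v \right)} = v$
$n{\left(I \right)} = -10 + I$ ($n{\left(I \right)} = 1 I - 10 = I - 10 = -10 + I$)
$- \frac{42854}{33956} - n{\left(\left(l{\left(-6,h{\left(5 \right)} \right)} + 31\right) + s{\left(-8 \right)} \right)} = - \frac{42854}{33956} - \left(-10 + \left(\left(\left(-6\right) 5 + 31\right) + 9\right)\right) = \left(-42854\right) \frac{1}{33956} - \left(-10 + \left(\left(-30 + 31\right) + 9\right)\right) = - \frac{21427}{16978} - \left(-10 + \left(1 + 9\right)\right) = - \frac{21427}{16978} - \left(-10 + 10\right) = - \frac{21427}{16978} - 0 = - \frac{21427}{16978} + 0 = - \frac{21427}{16978}$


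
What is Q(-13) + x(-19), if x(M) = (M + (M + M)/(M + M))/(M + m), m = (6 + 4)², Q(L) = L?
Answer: -119/9 ≈ -13.222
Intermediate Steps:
m = 100 (m = 10² = 100)
x(M) = (1 + M)/(100 + M) (x(M) = (M + (M + M)/(M + M))/(M + 100) = (M + (2*M)/((2*M)))/(100 + M) = (M + (2*M)*(1/(2*M)))/(100 + M) = (M + 1)/(100 + M) = (1 + M)/(100 + M))
Q(-13) + x(-19) = -13 + (1 - 19)/(100 - 19) = -13 - 18/81 = -13 + (1/81)*(-18) = -13 - 2/9 = -119/9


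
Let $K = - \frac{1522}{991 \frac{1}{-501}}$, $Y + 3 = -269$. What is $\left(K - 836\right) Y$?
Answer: $\frac{17939488}{991} \approx 18102.0$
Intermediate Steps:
$Y = -272$ ($Y = -3 - 269 = -272$)
$K = \frac{762522}{991}$ ($K = - \frac{1522}{991 \left(- \frac{1}{501}\right)} = - \frac{1522}{- \frac{991}{501}} = \left(-1522\right) \left(- \frac{501}{991}\right) = \frac{762522}{991} \approx 769.45$)
$\left(K - 836\right) Y = \left(\frac{762522}{991} - 836\right) \left(-272\right) = \left(- \frac{65954}{991}\right) \left(-272\right) = \frac{17939488}{991}$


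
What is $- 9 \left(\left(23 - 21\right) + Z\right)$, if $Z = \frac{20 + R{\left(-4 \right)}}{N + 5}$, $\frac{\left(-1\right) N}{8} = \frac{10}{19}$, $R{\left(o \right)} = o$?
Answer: $- \frac{1002}{5} \approx -200.4$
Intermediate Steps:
$N = - \frac{80}{19}$ ($N = - 8 \cdot \frac{10}{19} = - 8 \cdot 10 \cdot \frac{1}{19} = \left(-8\right) \frac{10}{19} = - \frac{80}{19} \approx -4.2105$)
$Z = \frac{304}{15}$ ($Z = \frac{20 - 4}{- \frac{80}{19} + 5} = \frac{16}{\frac{15}{19}} = 16 \cdot \frac{19}{15} = \frac{304}{15} \approx 20.267$)
$- 9 \left(\left(23 - 21\right) + Z\right) = - 9 \left(\left(23 - 21\right) + \frac{304}{15}\right) = - 9 \left(2 + \frac{304}{15}\right) = \left(-9\right) \frac{334}{15} = - \frac{1002}{5}$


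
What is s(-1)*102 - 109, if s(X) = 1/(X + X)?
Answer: -160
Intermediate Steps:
s(X) = 1/(2*X)
s(-1)*102 - 109 = ((½)/(-1))*102 - 109 = ((½)*(-1))*102 - 109 = -½*102 - 109 = -51 - 109 = -160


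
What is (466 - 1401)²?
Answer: 874225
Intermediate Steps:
(466 - 1401)² = (-935)² = 874225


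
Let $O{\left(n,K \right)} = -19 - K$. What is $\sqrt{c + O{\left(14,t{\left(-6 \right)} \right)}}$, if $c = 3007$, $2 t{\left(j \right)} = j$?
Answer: $\sqrt{2991} \approx 54.69$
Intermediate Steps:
$t{\left(j \right)} = \frac{j}{2}$
$\sqrt{c + O{\left(14,t{\left(-6 \right)} \right)}} = \sqrt{3007 - \left(19 + \frac{1}{2} \left(-6\right)\right)} = \sqrt{3007 - 16} = \sqrt{2991}$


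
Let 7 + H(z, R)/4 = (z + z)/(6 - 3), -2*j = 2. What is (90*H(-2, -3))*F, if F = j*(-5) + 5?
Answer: -30000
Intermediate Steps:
j = -1 (j = -1/2*2 = -1)
F = 10 (F = -1*(-5) + 5 = 5 + 5 = 10)
H(z, R) = -28 + 8*z/3 (H(z, R) = -28 + 4*((z + z)/(6 - 3)) = -28 + 4*((2*z)/3) = -28 + 4*((2*z)*(1/3)) = -28 + 4*(2*z/3) = -28 + 8*z/3)
(90*H(-2, -3))*F = (90*(-28 + (8/3)*(-2)))*10 = (90*(-28 - 16/3))*10 = (90*(-100/3))*10 = -3000*10 = -30000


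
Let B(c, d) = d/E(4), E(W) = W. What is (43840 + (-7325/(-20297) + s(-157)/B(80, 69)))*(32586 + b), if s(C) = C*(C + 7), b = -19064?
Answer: 285359705789430/466831 ≈ 6.1127e+8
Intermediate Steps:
s(C) = C*(7 + C)
B(c, d) = d/4
(43840 + (-7325/(-20297) + s(-157)/B(80, 69)))*(32586 + b) = (43840 + (-7325/(-20297) + (-157*(7 - 157))/(((¼)*69))))*(32586 - 19064) = (43840 + (-7325*(-1/20297) + (-157*(-150))/(69/4)))*13522 = (43840 + (7325/20297 + 23550*(4/69)))*13522 = (43840 + (7325/20297 + 31400/23))*13522 = (43840 + 637494275/466831)*13522 = (21103365315/466831)*13522 = 285359705789430/466831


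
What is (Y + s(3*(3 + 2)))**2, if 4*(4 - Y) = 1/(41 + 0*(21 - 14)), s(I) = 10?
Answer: 5267025/26896 ≈ 195.83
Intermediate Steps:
Y = 655/164 (Y = 4 - 1/(4*(41 + 0*(21 - 14))) = 4 - 1/(4*(41 + 0*7)) = 4 - 1/(4*(41 + 0)) = 4 - 1/4/41 = 4 - 1/4*1/41 = 4 - 1/164 = 655/164 ≈ 3.9939)
(Y + s(3*(3 + 2)))**2 = (655/164 + 10)**2 = (2295/164)**2 = 5267025/26896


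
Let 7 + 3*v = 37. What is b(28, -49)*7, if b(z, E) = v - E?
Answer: 413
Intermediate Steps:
v = 10 (v = -7/3 + (⅓)*37 = -7/3 + 37/3 = 10)
b(z, E) = 10 - E
b(28, -49)*7 = (10 - 1*(-49))*7 = (10 + 49)*7 = 59*7 = 413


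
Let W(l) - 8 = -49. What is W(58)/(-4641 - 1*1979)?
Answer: 41/6620 ≈ 0.0061934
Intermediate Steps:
W(l) = -41 (W(l) = 8 - 49 = -41)
W(58)/(-4641 - 1*1979) = -41/(-4641 - 1*1979) = -41/(-4641 - 1979) = -41/(-6620) = -41*(-1/6620) = 41/6620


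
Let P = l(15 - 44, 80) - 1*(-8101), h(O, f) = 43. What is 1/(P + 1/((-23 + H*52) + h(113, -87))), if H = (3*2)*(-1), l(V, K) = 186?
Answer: 292/2419803 ≈ 0.00012067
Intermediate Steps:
H = -6 (H = 6*(-1) = -6)
P = 8287 (P = 186 - 1*(-8101) = 186 + 8101 = 8287)
1/(P + 1/((-23 + H*52) + h(113, -87))) = 1/(8287 + 1/((-23 - 6*52) + 43)) = 1/(8287 + 1/((-23 - 312) + 43)) = 1/(8287 + 1/(-335 + 43)) = 1/(8287 + 1/(-292)) = 1/(8287 - 1/292) = 1/(2419803/292) = 292/2419803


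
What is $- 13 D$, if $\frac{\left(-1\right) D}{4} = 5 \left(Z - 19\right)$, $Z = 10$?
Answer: $-2340$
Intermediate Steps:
$D = 180$ ($D = - 4 \cdot 5 \left(10 - 19\right) = - 4 \cdot 5 \left(-9\right) = \left(-4\right) \left(-45\right) = 180$)
$- 13 D = \left(-13\right) 180 = -2340$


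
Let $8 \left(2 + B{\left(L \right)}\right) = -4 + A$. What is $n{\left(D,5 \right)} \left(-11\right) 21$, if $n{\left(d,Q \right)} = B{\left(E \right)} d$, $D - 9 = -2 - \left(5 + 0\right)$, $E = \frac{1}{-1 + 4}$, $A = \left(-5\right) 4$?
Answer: $2310$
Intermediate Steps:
$A = -20$
$E = \frac{1}{3} \approx 0.33333$
$B{\left(L \right)} = -5$ ($B{\left(L \right)} = -2 + \frac{-4 - 20}{8} = -2 + \frac{1}{8} \left(-24\right) = -2 - 3 = -5$)
$D = 2$ ($D = 9 - 7 = 2$)
$n{\left(d,Q \right)} = - 5 d$
$n{\left(D,5 \right)} \left(-11\right) 21 = \left(-5\right) 2 \left(-11\right) 21 = \left(-10\right) \left(-11\right) 21 = 110 \cdot 21 = 2310$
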